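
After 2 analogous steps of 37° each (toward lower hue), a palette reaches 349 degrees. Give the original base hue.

63°

2 steps of 37° (toward lower hue) give a net shift of −74°.
Start = end − shift: 349 + 74 = 423 → 423 − 360 = 63°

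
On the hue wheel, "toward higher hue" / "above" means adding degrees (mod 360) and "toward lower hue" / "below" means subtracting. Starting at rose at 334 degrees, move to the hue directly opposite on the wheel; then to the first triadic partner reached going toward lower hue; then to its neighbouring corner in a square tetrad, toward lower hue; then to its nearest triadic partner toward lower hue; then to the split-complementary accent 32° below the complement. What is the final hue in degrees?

332°

complement +180°: 334 + 180 = 514 → 514 − 360 = 154°
triadic ↓ −120°: 154 − 120 = 34°
square ↓ −90°: 34 − 90 = -56 → -56 + 360 = 304°
triadic ↓ −120°: 304 − 120 = 184°
split-comp 32° ↓ +148°: 184 + 148 = 332°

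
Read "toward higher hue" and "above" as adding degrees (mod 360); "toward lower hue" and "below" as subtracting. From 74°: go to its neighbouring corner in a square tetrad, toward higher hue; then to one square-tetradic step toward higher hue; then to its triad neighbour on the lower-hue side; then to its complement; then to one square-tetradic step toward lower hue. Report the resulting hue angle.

square ↑ +90°: 74 + 90 = 164°
square ↑ +90°: 164 + 90 = 254°
triadic ↓ −120°: 254 − 120 = 134°
complement +180°: 134 + 180 = 314°
square ↓ −90°: 314 − 90 = 224°

224°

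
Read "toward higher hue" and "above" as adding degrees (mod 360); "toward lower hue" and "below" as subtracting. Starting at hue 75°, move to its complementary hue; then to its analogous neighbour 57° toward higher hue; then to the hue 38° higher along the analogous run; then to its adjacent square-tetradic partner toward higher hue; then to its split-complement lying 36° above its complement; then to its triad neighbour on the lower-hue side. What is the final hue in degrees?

75 + 180 = 255°   (complement)
255 + 57 = 312°   (analog 57° ↑)
312 + 38 = 350°   (analog 38° ↑)
350 + 90 = 440 → 440 − 360 = 80°   (square ↑)
80 + 216 = 296°   (split-comp 36° ↑)
296 − 120 = 176°   (triadic ↓)

176°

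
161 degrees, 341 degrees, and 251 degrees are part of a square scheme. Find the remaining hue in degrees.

71°

A square tetradic scheme places four hues every 90°.
The full set through 161° is {71°, 161°, 251°, 341°}.
Given {161°, 251°, 341°}, the missing hue is 71°.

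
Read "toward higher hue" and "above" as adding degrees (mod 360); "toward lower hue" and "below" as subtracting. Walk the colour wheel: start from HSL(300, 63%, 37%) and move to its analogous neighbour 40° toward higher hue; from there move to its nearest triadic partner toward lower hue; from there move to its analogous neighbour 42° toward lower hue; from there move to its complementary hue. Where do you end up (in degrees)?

358°

300 + 40 = 340°   (analog 40° ↑)
340 − 120 = 220°   (triadic ↓)
220 − 42 = 178°   (analog 42° ↓)
178 + 180 = 358°   (complement)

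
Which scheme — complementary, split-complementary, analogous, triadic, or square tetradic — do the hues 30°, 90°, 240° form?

Sort the hues: 30°, 90°, 240°.
Successive gaps around the wheel: 60°, 150°, 150°.
Two 150° gaps and one 60° gap — a base hue opposite a pair of accents 30° either side of its complement — is the split-complementary pattern.

split-complementary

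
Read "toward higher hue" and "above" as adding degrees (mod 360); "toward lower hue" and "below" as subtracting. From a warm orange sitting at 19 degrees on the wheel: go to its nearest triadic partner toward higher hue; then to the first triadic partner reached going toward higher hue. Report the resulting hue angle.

259°

19 + 120 = 139°   (triadic ↑)
139 + 120 = 259°   (triadic ↑)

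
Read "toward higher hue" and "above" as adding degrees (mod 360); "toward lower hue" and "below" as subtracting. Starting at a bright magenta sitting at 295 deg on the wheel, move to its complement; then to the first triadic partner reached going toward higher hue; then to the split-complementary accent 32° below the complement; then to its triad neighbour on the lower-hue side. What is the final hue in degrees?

295 + 180 = 475 → 475 − 360 = 115°   (complement)
115 + 120 = 235°   (triadic ↑)
235 + 148 = 383 → 383 − 360 = 23°   (split-comp 32° ↓)
23 − 120 = -97 → -97 + 360 = 263°   (triadic ↓)

263°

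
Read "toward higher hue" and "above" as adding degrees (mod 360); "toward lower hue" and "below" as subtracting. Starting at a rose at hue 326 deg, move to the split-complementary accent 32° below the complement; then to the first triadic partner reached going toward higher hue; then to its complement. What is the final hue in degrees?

54°

split-comp 32° ↓ +148°: 326 + 148 = 474 → 474 − 360 = 114°
triadic ↑ +120°: 114 + 120 = 234°
complement +180°: 234 + 180 = 414 → 414 − 360 = 54°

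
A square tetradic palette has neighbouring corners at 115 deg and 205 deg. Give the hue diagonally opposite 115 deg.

295°

A square tetradic scheme places four hues 90° apart; opposite corners are 180° apart.
115 + 180 = 295°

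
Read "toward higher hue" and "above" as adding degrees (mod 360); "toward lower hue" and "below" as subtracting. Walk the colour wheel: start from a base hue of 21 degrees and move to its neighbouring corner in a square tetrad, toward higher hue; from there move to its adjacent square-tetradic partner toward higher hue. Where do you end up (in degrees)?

201°

+90° (square ↑): 21 + 90 = 111°
+90° (square ↑): 111 + 90 = 201°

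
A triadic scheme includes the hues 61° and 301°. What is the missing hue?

A triad places three hues 120° apart.
The full set through 61° is {61°, 181°, 301°}.
Given {61°, 301°}, the missing hue is 181°.

181°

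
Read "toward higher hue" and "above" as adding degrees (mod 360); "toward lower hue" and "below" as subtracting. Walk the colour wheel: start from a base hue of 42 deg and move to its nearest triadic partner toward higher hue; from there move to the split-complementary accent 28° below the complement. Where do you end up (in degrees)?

314°

+120° (triadic ↑): 42 + 120 = 162°
+152° (split-comp 28° ↓): 162 + 152 = 314°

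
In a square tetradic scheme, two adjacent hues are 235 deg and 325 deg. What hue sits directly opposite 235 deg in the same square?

A square tetradic scheme places four hues 90° apart; opposite corners are 180° apart.
235 + 180 = 415 → 415 − 360 = 55°

55°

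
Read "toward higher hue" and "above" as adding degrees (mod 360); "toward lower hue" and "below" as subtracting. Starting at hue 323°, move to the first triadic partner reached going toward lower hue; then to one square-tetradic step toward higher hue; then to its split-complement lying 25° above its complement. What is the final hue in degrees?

triadic ↓ −120°: 323 − 120 = 203°
square ↑ +90°: 203 + 90 = 293°
split-comp 25° ↑ +205°: 293 + 205 = 498 → 498 − 360 = 138°

138°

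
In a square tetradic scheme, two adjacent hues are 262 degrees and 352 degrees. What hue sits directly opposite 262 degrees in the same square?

82°

A square tetradic scheme places four hues 90° apart; opposite corners are 180° apart.
262 + 180 = 442 → 442 − 360 = 82°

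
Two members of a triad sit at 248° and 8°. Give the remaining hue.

128°

A triad spaces three hues 120° apart.
The full set is {8°, 128°, 248°}.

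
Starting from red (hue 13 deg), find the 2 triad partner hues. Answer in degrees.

133° and 253°

A triad places three hues 120° apart.
13 + 120 = 133°
13 + 240 = 253°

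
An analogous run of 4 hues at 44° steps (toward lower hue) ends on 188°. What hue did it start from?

320°

3 steps of 44° (toward lower hue) give a net shift of −132°.
Start = end − shift: 188 + 132 = 320°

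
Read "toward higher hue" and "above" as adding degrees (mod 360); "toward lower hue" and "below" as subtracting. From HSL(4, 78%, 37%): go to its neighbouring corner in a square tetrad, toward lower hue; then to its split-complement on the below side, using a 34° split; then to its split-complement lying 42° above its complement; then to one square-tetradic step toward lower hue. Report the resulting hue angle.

192°

square ↓ −90°: 4 − 90 = -86 → -86 + 360 = 274°
split-comp 34° ↓ +146°: 274 + 146 = 420 → 420 − 360 = 60°
split-comp 42° ↑ +222°: 60 + 222 = 282°
square ↓ −90°: 282 − 90 = 192°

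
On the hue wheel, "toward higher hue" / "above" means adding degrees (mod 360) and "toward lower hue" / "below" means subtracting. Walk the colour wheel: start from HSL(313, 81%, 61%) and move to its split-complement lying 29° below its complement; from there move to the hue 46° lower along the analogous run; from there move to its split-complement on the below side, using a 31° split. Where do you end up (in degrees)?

207°

313 + 151 = 464 → 464 − 360 = 104°   (split-comp 29° ↓)
104 − 46 = 58°   (analog 46° ↓)
58 + 149 = 207°   (split-comp 31° ↓)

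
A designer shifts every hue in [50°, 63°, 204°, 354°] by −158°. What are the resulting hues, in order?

252°, 265°, 46°, 196°

50 − 158 = -108 → -108 + 360 = 252°
63 − 158 = -95 → -95 + 360 = 265°
204 − 158 = 46°
354 − 158 = 196°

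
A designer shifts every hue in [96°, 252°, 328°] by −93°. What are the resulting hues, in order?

96 − 93 = 3°
252 − 93 = 159°
328 − 93 = 235°

3°, 159°, 235°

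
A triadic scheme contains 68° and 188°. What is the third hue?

308°

A triad spaces three hues 120° apart.
The full set is {68°, 188°, 308°}.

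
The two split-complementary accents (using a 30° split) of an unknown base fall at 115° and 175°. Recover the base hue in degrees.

The accents sit 30° either side of the complement, so the complement is their short-arc midpoint on the wheel.
Short-arc midpoint of 115° and 175°: 145°.
Base is 180° from the complement: 145 − 180 = -35 → -35 + 360 = 325°

325°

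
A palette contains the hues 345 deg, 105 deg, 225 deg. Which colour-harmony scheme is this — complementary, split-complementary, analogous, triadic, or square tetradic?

triadic

Sort the hues: 105°, 225°, 345°.
Successive gaps around the wheel: 120°, 120°, 120°.
Three hues equally spaced 120° apart form a triad.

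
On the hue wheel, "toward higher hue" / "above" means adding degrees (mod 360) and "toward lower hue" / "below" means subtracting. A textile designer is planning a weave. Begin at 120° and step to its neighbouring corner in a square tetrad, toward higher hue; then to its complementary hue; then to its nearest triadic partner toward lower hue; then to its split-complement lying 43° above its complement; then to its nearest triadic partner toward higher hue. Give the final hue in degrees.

+90° (square ↑): 120 + 90 = 210°
+180° (complement): 210 + 180 = 390 → 390 − 360 = 30°
−120° (triadic ↓): 30 − 120 = -90 → -90 + 360 = 270°
+223° (split-comp 43° ↑): 270 + 223 = 493 → 493 − 360 = 133°
+120° (triadic ↑): 133 + 120 = 253°

253°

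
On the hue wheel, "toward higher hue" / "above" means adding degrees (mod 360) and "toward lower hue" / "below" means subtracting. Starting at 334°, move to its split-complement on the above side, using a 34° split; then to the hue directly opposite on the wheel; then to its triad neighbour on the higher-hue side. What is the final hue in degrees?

128°

334 + 214 = 548 → 548 − 360 = 188°   (split-comp 34° ↑)
188 + 180 = 368 → 368 − 360 = 8°   (complement)
8 + 120 = 128°   (triadic ↑)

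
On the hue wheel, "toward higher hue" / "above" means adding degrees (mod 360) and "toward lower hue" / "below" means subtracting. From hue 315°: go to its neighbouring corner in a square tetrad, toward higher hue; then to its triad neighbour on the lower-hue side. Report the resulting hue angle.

285°

square ↑ +90°: 315 + 90 = 405 → 405 − 360 = 45°
triadic ↓ −120°: 45 − 120 = -75 → -75 + 360 = 285°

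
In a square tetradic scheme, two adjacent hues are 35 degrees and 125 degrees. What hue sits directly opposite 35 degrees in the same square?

A square tetradic scheme places four hues 90° apart; opposite corners are 180° apart.
35 + 180 = 215°

215°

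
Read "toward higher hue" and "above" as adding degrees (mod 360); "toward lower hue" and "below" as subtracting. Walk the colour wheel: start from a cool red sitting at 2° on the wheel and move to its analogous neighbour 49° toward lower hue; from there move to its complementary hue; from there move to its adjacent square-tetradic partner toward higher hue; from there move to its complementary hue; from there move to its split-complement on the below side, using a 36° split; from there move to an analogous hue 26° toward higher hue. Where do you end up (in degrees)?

−49° (analog 49° ↓): 2 − 49 = -47 → -47 + 360 = 313°
+180° (complement): 313 + 180 = 493 → 493 − 360 = 133°
+90° (square ↑): 133 + 90 = 223°
+180° (complement): 223 + 180 = 403 → 403 − 360 = 43°
+144° (split-comp 36° ↓): 43 + 144 = 187°
+26° (analog 26° ↑): 187 + 26 = 213°

213°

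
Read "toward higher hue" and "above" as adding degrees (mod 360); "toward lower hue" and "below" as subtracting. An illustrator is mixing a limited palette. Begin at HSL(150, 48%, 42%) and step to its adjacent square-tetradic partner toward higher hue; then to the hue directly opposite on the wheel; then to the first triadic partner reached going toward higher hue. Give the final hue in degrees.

180°

150 + 90 = 240°   (square ↑)
240 + 180 = 420 → 420 − 360 = 60°   (complement)
60 + 120 = 180°   (triadic ↑)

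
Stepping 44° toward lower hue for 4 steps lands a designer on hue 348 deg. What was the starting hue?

4 steps of 44° (toward lower hue) give a net shift of −176°.
Start = end − shift: 348 + 176 = 524 → 524 − 360 = 164°

164°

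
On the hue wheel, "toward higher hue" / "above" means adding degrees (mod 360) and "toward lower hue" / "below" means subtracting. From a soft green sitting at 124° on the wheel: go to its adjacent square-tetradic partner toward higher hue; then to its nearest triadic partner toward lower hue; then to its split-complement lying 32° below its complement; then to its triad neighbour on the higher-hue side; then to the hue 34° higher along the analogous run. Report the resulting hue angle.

square ↑ +90°: 124 + 90 = 214°
triadic ↓ −120°: 214 − 120 = 94°
split-comp 32° ↓ +148°: 94 + 148 = 242°
triadic ↑ +120°: 242 + 120 = 362 → 362 − 360 = 2°
analog 34° ↑ +34°: 2 + 34 = 36°

36°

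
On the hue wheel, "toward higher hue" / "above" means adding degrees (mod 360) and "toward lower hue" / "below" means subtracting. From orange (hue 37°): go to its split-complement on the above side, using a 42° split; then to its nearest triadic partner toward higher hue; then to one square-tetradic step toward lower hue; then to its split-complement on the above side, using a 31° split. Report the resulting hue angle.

split-comp 42° ↑ +222°: 37 + 222 = 259°
triadic ↑ +120°: 259 + 120 = 379 → 379 − 360 = 19°
square ↓ −90°: 19 − 90 = -71 → -71 + 360 = 289°
split-comp 31° ↑ +211°: 289 + 211 = 500 → 500 − 360 = 140°

140°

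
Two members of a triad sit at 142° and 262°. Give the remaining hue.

A triad spaces three hues 120° apart.
The full set is {22°, 142°, 262°}.

22°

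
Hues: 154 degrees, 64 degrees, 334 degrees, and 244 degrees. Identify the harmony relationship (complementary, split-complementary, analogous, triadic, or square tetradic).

square tetradic

Sort the hues: 64°, 154°, 244°, 334°.
Successive gaps around the wheel: 90°, 90°, 90°, 90°.
Four hues every 90° form a square tetradic scheme.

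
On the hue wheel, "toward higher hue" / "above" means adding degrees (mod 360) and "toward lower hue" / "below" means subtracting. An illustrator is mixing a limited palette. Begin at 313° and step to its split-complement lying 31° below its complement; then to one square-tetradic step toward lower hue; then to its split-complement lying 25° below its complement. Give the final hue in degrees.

167°

313 + 149 = 462 → 462 − 360 = 102°   (split-comp 31° ↓)
102 − 90 = 12°   (square ↓)
12 + 155 = 167°   (split-comp 25° ↓)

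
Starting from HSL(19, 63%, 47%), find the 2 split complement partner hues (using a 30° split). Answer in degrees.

Split-complementary hues sit 30° either side of the complement.
Complement of 19°: 19 + 180 = 199°
199 − 30 = 169°
199 + 30 = 229°

169° and 229°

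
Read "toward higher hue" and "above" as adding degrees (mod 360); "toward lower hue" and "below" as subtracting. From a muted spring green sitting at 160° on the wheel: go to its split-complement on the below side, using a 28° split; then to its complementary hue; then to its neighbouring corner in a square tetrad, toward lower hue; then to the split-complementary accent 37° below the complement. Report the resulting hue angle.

split-comp 28° ↓ +152°: 160 + 152 = 312°
complement +180°: 312 + 180 = 492 → 492 − 360 = 132°
square ↓ −90°: 132 − 90 = 42°
split-comp 37° ↓ +143°: 42 + 143 = 185°

185°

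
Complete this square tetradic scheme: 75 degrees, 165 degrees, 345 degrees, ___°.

A square tetradic scheme places four hues every 90°.
The full set through 75° is {75°, 165°, 255°, 345°}.
Given {75°, 165°, 345°}, the missing hue is 255°.

255°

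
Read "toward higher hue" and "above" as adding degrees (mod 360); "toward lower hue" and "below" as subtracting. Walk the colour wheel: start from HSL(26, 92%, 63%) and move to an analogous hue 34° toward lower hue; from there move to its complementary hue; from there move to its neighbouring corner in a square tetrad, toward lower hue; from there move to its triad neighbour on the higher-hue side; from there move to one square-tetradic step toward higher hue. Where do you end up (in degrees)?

26 − 34 = -8 → -8 + 360 = 352°   (analog 34° ↓)
352 + 180 = 532 → 532 − 360 = 172°   (complement)
172 − 90 = 82°   (square ↓)
82 + 120 = 202°   (triadic ↑)
202 + 90 = 292°   (square ↑)

292°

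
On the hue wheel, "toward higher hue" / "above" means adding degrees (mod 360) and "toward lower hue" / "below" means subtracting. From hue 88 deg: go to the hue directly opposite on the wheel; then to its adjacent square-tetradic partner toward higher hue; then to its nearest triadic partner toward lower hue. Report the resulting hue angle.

complement +180°: 88 + 180 = 268°
square ↑ +90°: 268 + 90 = 358°
triadic ↓ −120°: 358 − 120 = 238°

238°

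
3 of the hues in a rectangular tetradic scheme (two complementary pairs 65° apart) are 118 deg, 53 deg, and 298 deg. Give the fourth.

A rectangular tetradic uses two complementary pairs 65° apart: offsets 0°, 65°, 180°, 245°.
Among {53°, 118°, 298°}, 118° and 298° are a 180° pair.
The remaining hue 53° needs its own complement: 53 + 180 = 233°

233°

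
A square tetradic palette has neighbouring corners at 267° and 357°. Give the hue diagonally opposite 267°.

A square tetradic scheme places four hues 90° apart; opposite corners are 180° apart.
267 + 180 = 447 → 447 − 360 = 87°

87°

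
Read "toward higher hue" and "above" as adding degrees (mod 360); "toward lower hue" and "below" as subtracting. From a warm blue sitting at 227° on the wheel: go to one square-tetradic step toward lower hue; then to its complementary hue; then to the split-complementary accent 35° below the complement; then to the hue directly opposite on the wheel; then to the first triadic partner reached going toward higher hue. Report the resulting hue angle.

42°

−90° (square ↓): 227 − 90 = 137°
+180° (complement): 137 + 180 = 317°
+145° (split-comp 35° ↓): 317 + 145 = 462 → 462 − 360 = 102°
+180° (complement): 102 + 180 = 282°
+120° (triadic ↑): 282 + 120 = 402 → 402 − 360 = 42°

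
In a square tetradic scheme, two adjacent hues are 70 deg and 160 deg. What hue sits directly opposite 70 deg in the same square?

250°

A square tetradic scheme places four hues 90° apart; opposite corners are 180° apart.
70 + 180 = 250°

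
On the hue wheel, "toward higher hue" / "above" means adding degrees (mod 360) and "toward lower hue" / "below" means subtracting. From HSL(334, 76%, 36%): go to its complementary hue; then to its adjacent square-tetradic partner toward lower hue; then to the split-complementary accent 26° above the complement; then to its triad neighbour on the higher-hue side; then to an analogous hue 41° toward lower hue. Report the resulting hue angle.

+180° (complement): 334 + 180 = 514 → 514 − 360 = 154°
−90° (square ↓): 154 − 90 = 64°
+206° (split-comp 26° ↑): 64 + 206 = 270°
+120° (triadic ↑): 270 + 120 = 390 → 390 − 360 = 30°
−41° (analog 41° ↓): 30 − 41 = -11 → -11 + 360 = 349°

349°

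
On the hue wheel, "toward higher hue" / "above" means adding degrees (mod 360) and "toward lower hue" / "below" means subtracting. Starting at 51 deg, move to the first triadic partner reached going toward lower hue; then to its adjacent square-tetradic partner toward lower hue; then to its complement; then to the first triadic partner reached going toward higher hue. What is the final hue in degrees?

141°

triadic ↓ −120°: 51 − 120 = -69 → -69 + 360 = 291°
square ↓ −90°: 291 − 90 = 201°
complement +180°: 201 + 180 = 381 → 381 − 360 = 21°
triadic ↑ +120°: 21 + 120 = 141°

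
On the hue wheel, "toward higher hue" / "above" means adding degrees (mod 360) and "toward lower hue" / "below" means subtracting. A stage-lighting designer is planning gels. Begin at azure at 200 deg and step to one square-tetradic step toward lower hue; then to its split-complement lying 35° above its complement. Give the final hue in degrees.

200 − 90 = 110°   (square ↓)
110 + 215 = 325°   (split-comp 35° ↑)

325°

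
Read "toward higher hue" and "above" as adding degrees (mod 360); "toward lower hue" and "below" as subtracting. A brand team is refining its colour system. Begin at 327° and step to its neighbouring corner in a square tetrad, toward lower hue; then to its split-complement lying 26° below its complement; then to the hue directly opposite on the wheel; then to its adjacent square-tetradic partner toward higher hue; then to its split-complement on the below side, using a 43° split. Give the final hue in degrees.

square ↓ −90°: 327 − 90 = 237°
split-comp 26° ↓ +154°: 237 + 154 = 391 → 391 − 360 = 31°
complement +180°: 31 + 180 = 211°
square ↑ +90°: 211 + 90 = 301°
split-comp 43° ↓ +137°: 301 + 137 = 438 → 438 − 360 = 78°

78°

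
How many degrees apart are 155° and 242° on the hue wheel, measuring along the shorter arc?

87°

|155 − 242| = 87.
87 ≤ 180, so the shorter arc is 87°.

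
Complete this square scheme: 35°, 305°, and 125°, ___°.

215°

A square tetradic scheme places four hues every 90°.
The full set through 35° is {35°, 125°, 215°, 305°}.
Given {35°, 125°, 305°}, the missing hue is 215°.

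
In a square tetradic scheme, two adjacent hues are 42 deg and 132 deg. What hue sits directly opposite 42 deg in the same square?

222°

A square tetradic scheme places four hues 90° apart; opposite corners are 180° apart.
42 + 180 = 222°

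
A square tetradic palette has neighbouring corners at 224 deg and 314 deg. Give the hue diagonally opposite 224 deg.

A square tetradic scheme places four hues 90° apart; opposite corners are 180° apart.
224 + 180 = 404 → 404 − 360 = 44°

44°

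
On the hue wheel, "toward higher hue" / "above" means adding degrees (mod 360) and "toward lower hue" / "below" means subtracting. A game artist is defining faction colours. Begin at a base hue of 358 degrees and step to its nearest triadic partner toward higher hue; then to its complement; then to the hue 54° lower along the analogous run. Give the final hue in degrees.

244°

triadic ↑ +120°: 358 + 120 = 478 → 478 − 360 = 118°
complement +180°: 118 + 180 = 298°
analog 54° ↓ −54°: 298 − 54 = 244°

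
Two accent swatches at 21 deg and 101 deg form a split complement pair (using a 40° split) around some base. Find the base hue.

The accents sit 40° either side of the complement, so the complement is their short-arc midpoint on the wheel.
Short-arc midpoint of 21° and 101°: 61°.
Base is 180° from the complement: 61 − 180 = -119 → -119 + 360 = 241°

241°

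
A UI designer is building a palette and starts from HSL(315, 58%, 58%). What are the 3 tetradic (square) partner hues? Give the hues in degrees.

315 + 90 = 405 → 405 − 360 = 45°
315 + 180 = 495 → 495 − 360 = 135°
315 + 270 = 585 → 585 − 360 = 225°

45°, 135°, and 225°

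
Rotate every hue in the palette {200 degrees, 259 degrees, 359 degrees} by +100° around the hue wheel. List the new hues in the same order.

300°, 359°, 99°

200 + 100 = 300°
259 + 100 = 359°
359 + 100 = 459 → 459 − 360 = 99°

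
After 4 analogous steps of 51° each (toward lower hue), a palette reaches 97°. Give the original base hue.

301°

4 steps of 51° (toward lower hue) give a net shift of −204°.
Start = end − shift: 97 + 204 = 301°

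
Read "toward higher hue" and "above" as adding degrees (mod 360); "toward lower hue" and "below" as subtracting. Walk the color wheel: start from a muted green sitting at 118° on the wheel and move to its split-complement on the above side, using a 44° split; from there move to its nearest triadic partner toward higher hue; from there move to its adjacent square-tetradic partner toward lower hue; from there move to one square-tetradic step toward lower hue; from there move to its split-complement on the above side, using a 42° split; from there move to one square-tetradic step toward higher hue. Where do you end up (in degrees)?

234°

split-comp 44° ↑ +224°: 118 + 224 = 342°
triadic ↑ +120°: 342 + 120 = 462 → 462 − 360 = 102°
square ↓ −90°: 102 − 90 = 12°
square ↓ −90°: 12 − 90 = -78 → -78 + 360 = 282°
split-comp 42° ↑ +222°: 282 + 222 = 504 → 504 − 360 = 144°
square ↑ +90°: 144 + 90 = 234°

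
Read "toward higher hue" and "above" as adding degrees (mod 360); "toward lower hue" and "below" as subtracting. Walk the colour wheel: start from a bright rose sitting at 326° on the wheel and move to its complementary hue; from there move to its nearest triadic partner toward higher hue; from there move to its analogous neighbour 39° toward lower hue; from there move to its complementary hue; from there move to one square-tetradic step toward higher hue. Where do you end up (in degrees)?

complement +180°: 326 + 180 = 506 → 506 − 360 = 146°
triadic ↑ +120°: 146 + 120 = 266°
analog 39° ↓ −39°: 266 − 39 = 227°
complement +180°: 227 + 180 = 407 → 407 − 360 = 47°
square ↑ +90°: 47 + 90 = 137°

137°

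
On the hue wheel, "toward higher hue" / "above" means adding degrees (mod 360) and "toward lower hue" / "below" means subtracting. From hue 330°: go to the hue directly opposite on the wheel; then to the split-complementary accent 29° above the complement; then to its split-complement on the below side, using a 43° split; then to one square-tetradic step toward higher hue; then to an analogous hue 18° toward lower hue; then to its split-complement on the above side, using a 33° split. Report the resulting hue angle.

61°

+180° (complement): 330 + 180 = 510 → 510 − 360 = 150°
+209° (split-comp 29° ↑): 150 + 209 = 359°
+137° (split-comp 43° ↓): 359 + 137 = 496 → 496 − 360 = 136°
+90° (square ↑): 136 + 90 = 226°
−18° (analog 18° ↓): 226 − 18 = 208°
+213° (split-comp 33° ↑): 208 + 213 = 421 → 421 − 360 = 61°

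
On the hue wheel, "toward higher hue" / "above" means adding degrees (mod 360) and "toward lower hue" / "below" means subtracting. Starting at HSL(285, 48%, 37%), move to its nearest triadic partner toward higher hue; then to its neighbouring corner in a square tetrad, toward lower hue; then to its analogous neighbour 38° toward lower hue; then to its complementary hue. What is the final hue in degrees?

97°

285 + 120 = 405 → 405 − 360 = 45°   (triadic ↑)
45 − 90 = -45 → -45 + 360 = 315°   (square ↓)
315 − 38 = 277°   (analog 38° ↓)
277 + 180 = 457 → 457 − 360 = 97°   (complement)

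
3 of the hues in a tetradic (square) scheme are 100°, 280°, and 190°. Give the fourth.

10°

A square tetradic scheme places four hues every 90°.
The full set through 100° is {10°, 100°, 190°, 280°}.
Given {100°, 190°, 280°}, the missing hue is 10°.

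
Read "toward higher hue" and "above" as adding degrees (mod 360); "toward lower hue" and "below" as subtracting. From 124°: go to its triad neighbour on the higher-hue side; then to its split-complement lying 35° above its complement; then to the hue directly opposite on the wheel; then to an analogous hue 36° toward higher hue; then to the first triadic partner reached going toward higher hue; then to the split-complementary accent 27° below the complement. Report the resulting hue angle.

triadic ↑ +120°: 124 + 120 = 244°
split-comp 35° ↑ +215°: 244 + 215 = 459 → 459 − 360 = 99°
complement +180°: 99 + 180 = 279°
analog 36° ↑ +36°: 279 + 36 = 315°
triadic ↑ +120°: 315 + 120 = 435 → 435 − 360 = 75°
split-comp 27° ↓ +153°: 75 + 153 = 228°

228°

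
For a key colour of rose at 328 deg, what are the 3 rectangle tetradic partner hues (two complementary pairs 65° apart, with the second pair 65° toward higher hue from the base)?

33°, 148°, and 213°

A rectangular tetradic uses two complementary pairs 65° apart: offsets 0°, 65°, 180°, 245°.
328 + 65 = 393 → 393 − 360 = 33°
328 + 180 = 508 → 508 − 360 = 148°
328 + 245 = 573 → 573 − 360 = 213°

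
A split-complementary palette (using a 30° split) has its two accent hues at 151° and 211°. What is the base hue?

The accents sit 30° either side of the complement, so the complement is their short-arc midpoint on the wheel.
Short-arc midpoint of 151° and 211°: 181°.
Base is 180° from the complement: 181 − 180 = 1°

1°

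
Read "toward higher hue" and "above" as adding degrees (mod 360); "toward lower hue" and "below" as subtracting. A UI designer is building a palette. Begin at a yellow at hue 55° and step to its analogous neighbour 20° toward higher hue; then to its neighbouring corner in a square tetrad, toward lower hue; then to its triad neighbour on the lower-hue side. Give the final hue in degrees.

55 + 20 = 75°   (analog 20° ↑)
75 − 90 = -15 → -15 + 360 = 345°   (square ↓)
345 − 120 = 225°   (triadic ↓)

225°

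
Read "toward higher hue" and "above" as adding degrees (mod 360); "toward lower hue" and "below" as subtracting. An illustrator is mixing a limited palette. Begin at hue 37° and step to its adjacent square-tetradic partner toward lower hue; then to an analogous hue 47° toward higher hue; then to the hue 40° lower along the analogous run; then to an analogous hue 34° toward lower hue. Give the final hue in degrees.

280°

37 − 90 = -53 → -53 + 360 = 307°   (square ↓)
307 + 47 = 354°   (analog 47° ↑)
354 − 40 = 314°   (analog 40° ↓)
314 − 34 = 280°   (analog 34° ↓)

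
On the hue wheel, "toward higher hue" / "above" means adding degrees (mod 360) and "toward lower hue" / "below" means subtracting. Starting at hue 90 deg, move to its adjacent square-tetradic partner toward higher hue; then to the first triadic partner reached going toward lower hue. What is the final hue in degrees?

square ↑ +90°: 90 + 90 = 180°
triadic ↓ −120°: 180 − 120 = 60°

60°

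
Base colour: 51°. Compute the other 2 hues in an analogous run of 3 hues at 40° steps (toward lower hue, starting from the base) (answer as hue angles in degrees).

11° and 331°

Analogous hues sit every 40° along the wheel.
51 − 40 = 11°
51 − 80 = -29 → -29 + 360 = 331°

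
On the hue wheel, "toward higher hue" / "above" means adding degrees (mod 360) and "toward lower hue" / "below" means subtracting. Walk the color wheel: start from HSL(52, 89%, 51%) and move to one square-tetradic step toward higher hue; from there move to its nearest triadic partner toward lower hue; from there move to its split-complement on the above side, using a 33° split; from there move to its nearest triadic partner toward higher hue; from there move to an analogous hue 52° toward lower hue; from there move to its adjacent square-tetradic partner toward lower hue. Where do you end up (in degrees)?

213°

square ↑ +90°: 52 + 90 = 142°
triadic ↓ −120°: 142 − 120 = 22°
split-comp 33° ↑ +213°: 22 + 213 = 235°
triadic ↑ +120°: 235 + 120 = 355°
analog 52° ↓ −52°: 355 − 52 = 303°
square ↓ −90°: 303 − 90 = 213°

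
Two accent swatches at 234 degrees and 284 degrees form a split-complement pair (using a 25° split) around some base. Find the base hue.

The accents sit 25° either side of the complement, so the complement is their short-arc midpoint on the wheel.
Short-arc midpoint of 234° and 284°: 259°.
Base is 180° from the complement: 259 − 180 = 79°

79°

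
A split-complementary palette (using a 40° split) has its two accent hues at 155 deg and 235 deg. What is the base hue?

15°

The accents sit 40° either side of the complement, so the complement is their short-arc midpoint on the wheel.
Short-arc midpoint of 155° and 235°: 195°.
Base is 180° from the complement: 195 − 180 = 15°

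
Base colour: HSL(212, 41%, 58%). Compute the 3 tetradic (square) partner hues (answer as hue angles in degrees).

212 + 90 = 302°
212 + 180 = 392 → 392 − 360 = 32°
212 + 270 = 482 → 482 − 360 = 122°

302°, 32°, 122°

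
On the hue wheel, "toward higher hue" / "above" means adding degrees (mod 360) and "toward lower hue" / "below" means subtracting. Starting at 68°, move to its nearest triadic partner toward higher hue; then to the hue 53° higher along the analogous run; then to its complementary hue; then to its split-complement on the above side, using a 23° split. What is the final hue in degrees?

triadic ↑ +120°: 68 + 120 = 188°
analog 53° ↑ +53°: 188 + 53 = 241°
complement +180°: 241 + 180 = 421 → 421 − 360 = 61°
split-comp 23° ↑ +203°: 61 + 203 = 264°

264°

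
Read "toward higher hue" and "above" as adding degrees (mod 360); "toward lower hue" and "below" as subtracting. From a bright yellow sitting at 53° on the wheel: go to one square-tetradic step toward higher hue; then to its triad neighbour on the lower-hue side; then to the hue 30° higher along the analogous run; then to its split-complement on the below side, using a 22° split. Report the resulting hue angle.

53 + 90 = 143°   (square ↑)
143 − 120 = 23°   (triadic ↓)
23 + 30 = 53°   (analog 30° ↑)
53 + 158 = 211°   (split-comp 22° ↓)

211°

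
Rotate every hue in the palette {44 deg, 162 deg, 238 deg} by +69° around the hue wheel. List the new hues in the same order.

113°, 231°, 307°

44 + 69 = 113°
162 + 69 = 231°
238 + 69 = 307°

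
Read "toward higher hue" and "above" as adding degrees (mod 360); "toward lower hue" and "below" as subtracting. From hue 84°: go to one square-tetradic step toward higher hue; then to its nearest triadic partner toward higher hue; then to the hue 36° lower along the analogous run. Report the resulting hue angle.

258°

+90° (square ↑): 84 + 90 = 174°
+120° (triadic ↑): 174 + 120 = 294°
−36° (analog 36° ↓): 294 − 36 = 258°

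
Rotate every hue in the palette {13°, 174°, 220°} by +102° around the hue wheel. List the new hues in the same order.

13 + 102 = 115°
174 + 102 = 276°
220 + 102 = 322°

115°, 276°, 322°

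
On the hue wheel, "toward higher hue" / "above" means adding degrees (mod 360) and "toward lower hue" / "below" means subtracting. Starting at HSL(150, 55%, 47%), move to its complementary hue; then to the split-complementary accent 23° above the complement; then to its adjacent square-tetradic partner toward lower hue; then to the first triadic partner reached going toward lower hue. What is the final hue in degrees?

323°

150 + 180 = 330°   (complement)
330 + 203 = 533 → 533 − 360 = 173°   (split-comp 23° ↑)
173 − 90 = 83°   (square ↓)
83 − 120 = -37 → -37 + 360 = 323°   (triadic ↓)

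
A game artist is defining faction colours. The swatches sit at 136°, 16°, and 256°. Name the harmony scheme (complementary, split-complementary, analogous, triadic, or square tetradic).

Sort the hues: 16°, 136°, 256°.
Successive gaps around the wheel: 120°, 120°, 120°.
Three hues equally spaced 120° apart form a triad.

triadic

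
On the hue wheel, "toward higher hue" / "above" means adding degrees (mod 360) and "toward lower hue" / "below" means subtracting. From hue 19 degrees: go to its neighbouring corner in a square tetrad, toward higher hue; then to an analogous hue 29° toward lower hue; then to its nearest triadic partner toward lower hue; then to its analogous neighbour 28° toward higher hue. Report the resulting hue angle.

19 + 90 = 109°   (square ↑)
109 − 29 = 80°   (analog 29° ↓)
80 − 120 = -40 → -40 + 360 = 320°   (triadic ↓)
320 + 28 = 348°   (analog 28° ↑)

348°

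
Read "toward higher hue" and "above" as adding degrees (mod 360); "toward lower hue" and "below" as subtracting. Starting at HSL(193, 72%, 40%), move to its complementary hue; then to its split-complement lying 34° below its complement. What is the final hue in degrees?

159°

complement +180°: 193 + 180 = 373 → 373 − 360 = 13°
split-comp 34° ↓ +146°: 13 + 146 = 159°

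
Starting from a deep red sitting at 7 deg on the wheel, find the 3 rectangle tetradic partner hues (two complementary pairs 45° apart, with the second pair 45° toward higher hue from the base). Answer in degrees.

52°, 187°, and 232°

A rectangular tetradic uses two complementary pairs 45° apart: offsets 0°, 45°, 180°, 225°.
7 + 45 = 52°
7 + 180 = 187°
7 + 225 = 232°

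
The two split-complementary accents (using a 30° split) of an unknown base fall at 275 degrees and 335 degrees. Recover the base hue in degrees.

The accents sit 30° either side of the complement, so the complement is their short-arc midpoint on the wheel.
Short-arc midpoint of 275° and 335°: 305°.
Base is 180° from the complement: 305 − 180 = 125°

125°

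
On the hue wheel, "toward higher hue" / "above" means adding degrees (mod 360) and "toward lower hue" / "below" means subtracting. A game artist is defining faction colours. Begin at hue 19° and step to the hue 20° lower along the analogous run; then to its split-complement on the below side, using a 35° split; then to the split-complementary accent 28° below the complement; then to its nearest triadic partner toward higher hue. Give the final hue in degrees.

56°

19 − 20 = -1 → -1 + 360 = 359°   (analog 20° ↓)
359 + 145 = 504 → 504 − 360 = 144°   (split-comp 35° ↓)
144 + 152 = 296°   (split-comp 28° ↓)
296 + 120 = 416 → 416 − 360 = 56°   (triadic ↑)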